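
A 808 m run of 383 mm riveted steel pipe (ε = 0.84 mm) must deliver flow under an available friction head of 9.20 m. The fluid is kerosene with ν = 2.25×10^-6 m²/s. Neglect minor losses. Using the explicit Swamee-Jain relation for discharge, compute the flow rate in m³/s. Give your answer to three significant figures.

Swamee-Jain (Type II): Q = -0.965·√(gD⁵h_f/L)·ln[ε/(3.7D) + √(3.17ν²L/(gD³h_f))]
√(gD⁵h_f/L) = √(9.81·0.383⁵·9.20/808) = 0.03034
ε/(3.7D) = 5.93×10^-4; √(3.17ν²L/(gD³h_f)) = 5.06×10^-5
Q = -0.965·0.03034·ln(6.433×10^-4) = 0.2152 m³/s
Check: V = 1.87 m/s, Re = 3.18×10^5, f = 0.02468, h_f = 9.26 m ≈ 9.20 m ✓

Q ≈ 0.215 m³/s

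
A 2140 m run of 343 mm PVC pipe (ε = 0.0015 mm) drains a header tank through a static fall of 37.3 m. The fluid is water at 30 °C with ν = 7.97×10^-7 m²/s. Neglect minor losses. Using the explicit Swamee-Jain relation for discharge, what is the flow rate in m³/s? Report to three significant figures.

Swamee-Jain (Type II): Q = -0.965·√(gD⁵h_f/L)·ln[ε/(3.7D) + √(3.17ν²L/(gD³h_f))]
√(gD⁵h_f/L) = √(9.81·0.343⁵·37.3/2140) = 0.02849
ε/(3.7D) = 1.18×10^-6; √(3.17ν²L/(gD³h_f)) = 1.71×10^-5
Q = -0.965·0.02849·ln(1.826×10^-5) = 0.3000 m³/s
Check: V = 3.25 m/s, Re = 1.40×10^6, f = 0.01112, h_f = 37.3 m ≈ 37.3 m ✓

Q ≈ 0.300 m³/s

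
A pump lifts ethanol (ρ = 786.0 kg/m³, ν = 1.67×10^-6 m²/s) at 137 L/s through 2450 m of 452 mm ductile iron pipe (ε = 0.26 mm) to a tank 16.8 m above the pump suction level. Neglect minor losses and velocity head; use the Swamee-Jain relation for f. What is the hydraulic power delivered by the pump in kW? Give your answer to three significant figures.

V = 4Q/(πD²) = 0.8538 m/s; Re = 2.31×10^5; ε/D = 5.75×10^-4; f = 0.01910
h_f = f(L/D)V²/2g = 3.846 m
Total head H = z + h_f = 16.8 + 3.846 = 20.65 m
P_hyd = ρgQH = 786.0·9.81·0.137·20.65 = 21.81 kW

P_hyd ≈ 21.8 kW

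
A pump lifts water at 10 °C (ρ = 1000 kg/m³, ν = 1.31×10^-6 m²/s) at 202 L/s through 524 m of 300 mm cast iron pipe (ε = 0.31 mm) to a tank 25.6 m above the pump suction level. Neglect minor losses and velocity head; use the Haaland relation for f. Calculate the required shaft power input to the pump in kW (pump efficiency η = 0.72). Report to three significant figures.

V = 4Q/(πD²) = 2.858 m/s; Re = 6.54×10^5; ε/D = 0.00103; f = 0.02023
h_f = f(L/D)V²/2g = 14.71 m
Total head H = z + h_f = 25.6 + 14.71 = 40.31 m
P_hyd = ρgQH = 1000·9.81·0.202·40.31 = 79.87 kW
P_shaft = P_hyd/η = 79.87/0.72 = 110.9 kW

P_shaft ≈ 111 kW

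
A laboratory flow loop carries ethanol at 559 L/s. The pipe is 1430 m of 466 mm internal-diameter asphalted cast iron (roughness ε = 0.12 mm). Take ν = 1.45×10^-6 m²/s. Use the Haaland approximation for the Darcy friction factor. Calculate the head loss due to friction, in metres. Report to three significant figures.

V = 4Q/(πD²) = 4·0.559/(π·0.466²) = 3.278 m/s
Re = VD/ν = 3.278·0.466/1.45×10^-6 = 1.05×10^6 → turbulent
ε/D = 0.12/466 = 2.58×10^-4
Haaland: f = 0.01517
h_f = f(L/D)V²/(2g) = 0.01517·(1430/0.466)·3.278²/(2·9.81) = 25.48 m

h_f ≈ 25.5 m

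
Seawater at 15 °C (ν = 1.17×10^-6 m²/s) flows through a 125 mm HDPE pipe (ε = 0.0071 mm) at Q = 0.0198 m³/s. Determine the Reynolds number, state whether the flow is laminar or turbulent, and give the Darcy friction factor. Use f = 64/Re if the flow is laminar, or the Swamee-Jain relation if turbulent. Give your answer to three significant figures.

V = 4Q/(πD²) = 1.613 m/s
Re = VD/ν = 1.613·0.125/1.17×10^-6 = 1.72×10^5
Re > 4000 → turbulent; ε/D = 5.68×10^-5
Swamee-Jain: f = 0.01646

Re ≈ 1.72×10^5; turbulent; f ≈ 0.0165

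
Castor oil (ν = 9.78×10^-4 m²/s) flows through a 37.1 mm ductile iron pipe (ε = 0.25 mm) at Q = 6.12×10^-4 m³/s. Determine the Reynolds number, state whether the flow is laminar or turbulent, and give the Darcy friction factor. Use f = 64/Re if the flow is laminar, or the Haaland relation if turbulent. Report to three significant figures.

Re ≈ 21.5; laminar; f = 64/Re ≈ 2.98

V = 4Q/(πD²) = 0.5661 m/s
Re = VD/ν = 0.5661·0.0371/9.78×10^-4 = 21.5
Re < 2300 → laminar → f = 64/Re = 2.980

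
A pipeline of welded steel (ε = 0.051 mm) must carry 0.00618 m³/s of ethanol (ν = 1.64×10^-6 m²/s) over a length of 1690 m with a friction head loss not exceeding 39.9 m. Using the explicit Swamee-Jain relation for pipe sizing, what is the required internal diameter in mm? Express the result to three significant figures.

Swamee-Jain (Type III): D = 0.66·[ε^1.25·(LQ²/(gh_f))^4.75 + ν·Q^9.4·(L/(gh_f))^5.2]^0.04
LQ²/(gh_f) = 1.649×10^-4; L/(gh_f) = 4.318
Term 1 = ε^1.25·(…)^4.75 = 4.64×10^-24; Term 2 = ν·Q^9.4·(…)^5.2 = 5.67×10^-24
D = 0.66·(4.64×10^-24 + 5.67×10^-24)^0.04 = 0.07944 m = 79.4 mm
Check: V = 1.25 m/s, Re = 6.04×10^4, f = 0.02244, h_f = 37.8 m ≈ 39.9 m ✓

D ≈ 79.4 mm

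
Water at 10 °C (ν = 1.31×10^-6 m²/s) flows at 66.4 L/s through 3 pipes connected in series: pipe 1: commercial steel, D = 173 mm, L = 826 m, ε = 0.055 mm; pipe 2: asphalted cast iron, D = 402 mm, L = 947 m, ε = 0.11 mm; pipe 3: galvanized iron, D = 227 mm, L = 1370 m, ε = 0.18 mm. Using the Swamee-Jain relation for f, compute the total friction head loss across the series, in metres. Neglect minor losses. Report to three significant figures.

H ≈ 49.8 m

Pipe 1: V = 2.825 m/s, Re = 3.73×10^5, ε/D = 3.18×10^-4, f = 0.01687, h_1 = f(L/D)V²/2g = 32.76 m
Pipe 2: V = 0.5231 m/s, Re = 1.61×10^5, ε/D = 2.74×10^-4, f = 0.01811, h_2 = f(L/D)V²/2g = 0.5951 m
Pipe 3: V = 1.641 m/s, Re = 2.84×10^5, ε/D = 7.93×10^-4, f = 0.01989, h_3 = f(L/D)V²/2g = 16.47 m
Series → Q common, losses add: H = Σh = 49.83 m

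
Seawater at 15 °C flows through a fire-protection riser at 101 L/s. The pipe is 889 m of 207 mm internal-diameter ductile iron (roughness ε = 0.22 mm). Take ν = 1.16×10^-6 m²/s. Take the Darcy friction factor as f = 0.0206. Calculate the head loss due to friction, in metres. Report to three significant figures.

V = 4Q/(πD²) = 4·0.101/(π·0.207²) = 3.001 m/s
h_f = f(L/D)V²/(2g) = 0.02060·(889/0.207)·3.001²/(2·9.81) = 40.61 m

h_f ≈ 40.6 m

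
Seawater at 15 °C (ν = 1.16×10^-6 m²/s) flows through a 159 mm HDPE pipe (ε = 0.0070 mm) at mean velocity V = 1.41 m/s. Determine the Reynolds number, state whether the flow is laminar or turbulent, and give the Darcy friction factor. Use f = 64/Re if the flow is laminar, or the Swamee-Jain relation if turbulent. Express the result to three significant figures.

Re ≈ 1.93×10^5; turbulent; f ≈ 0.0160

Re = VD/ν = 1.410·0.159/1.16×10^-6 = 1.93×10^5
Re > 4000 → turbulent; ε/D = 4.40×10^-5
Swamee-Jain: f = 0.01602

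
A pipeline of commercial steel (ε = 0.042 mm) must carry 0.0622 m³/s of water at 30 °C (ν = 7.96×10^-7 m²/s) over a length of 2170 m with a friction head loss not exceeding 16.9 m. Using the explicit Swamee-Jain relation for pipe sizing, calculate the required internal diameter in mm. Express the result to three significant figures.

Swamee-Jain (Type III): D = 0.66·[ε^1.25·(LQ²/(gh_f))^4.75 + ν·Q^9.4·(L/(gh_f))^5.2]^0.04
LQ²/(gh_f) = 0.05064; L/(gh_f) = 13.09
Term 1 = ε^1.25·(…)^4.75 = 2.37×10^-12; Term 2 = ν·Q^9.4·(…)^5.2 = 2.35×10^-12
D = 0.66·(2.37×10^-12 + 2.35×10^-12)^0.04 = 0.2325 m = 233 mm
Check: V = 1.46 m/s, Re = 4.28×10^5, f = 0.01555, h_f = 15.9 m ≈ 16.9 m ✓

D ≈ 233 mm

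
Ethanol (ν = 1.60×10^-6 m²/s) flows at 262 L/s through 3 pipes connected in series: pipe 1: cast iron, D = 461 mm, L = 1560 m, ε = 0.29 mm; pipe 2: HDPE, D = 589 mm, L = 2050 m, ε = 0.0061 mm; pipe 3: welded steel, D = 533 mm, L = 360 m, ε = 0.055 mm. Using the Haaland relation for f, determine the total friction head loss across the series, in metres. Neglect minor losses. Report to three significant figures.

H ≈ 10.8 m

Pipe 1: V = 1.570 m/s, Re = 4.52×10^5, ε/D = 6.29×10^-4, f = 0.01842, h_1 = f(L/D)V²/2g = 7.829 m
Pipe 2: V = 0.9616 m/s, Re = 3.54×10^5, ε/D = 1.04×10^-5, f = 0.01400, h_2 = f(L/D)V²/2g = 2.296 m
Pipe 3: V = 1.174 m/s, Re = 3.91×10^5, ε/D = 1.03×10^-4, f = 0.01473, h_3 = f(L/D)V²/2g = 0.6991 m
Series → Q common, losses add: H = Σh = 10.82 m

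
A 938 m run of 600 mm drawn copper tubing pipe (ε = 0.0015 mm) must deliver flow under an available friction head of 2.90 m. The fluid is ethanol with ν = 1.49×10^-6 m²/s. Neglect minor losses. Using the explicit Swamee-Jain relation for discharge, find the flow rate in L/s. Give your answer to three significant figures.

Q ≈ 483 L/s

Swamee-Jain (Type II): Q = -0.965·√(gD⁵h_f/L)·ln[ε/(3.7D) + √(3.17ν²L/(gD³h_f))]
√(gD⁵h_f/L) = √(9.81·0.600⁵·2.90/938) = 0.04856
ε/(3.7D) = 6.76×10^-7; √(3.17ν²L/(gD³h_f)) = 3.28×10^-5
Q = -0.965·0.04856·ln(3.345×10^-5) = 0.4830 m³/s
Check: V = 1.71 m/s, Re = 6.88×10^5, f = 0.01242, h_f = 2.89 m ≈ 2.90 m ✓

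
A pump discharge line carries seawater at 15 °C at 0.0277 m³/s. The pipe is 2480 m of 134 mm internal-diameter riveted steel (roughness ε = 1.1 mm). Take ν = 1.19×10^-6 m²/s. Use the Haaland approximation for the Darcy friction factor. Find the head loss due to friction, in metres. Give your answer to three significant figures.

h_f ≈ 130 m

V = 4Q/(πD²) = 4·0.0277/(π·0.134²) = 1.964 m/s
Re = VD/ν = 1.964·0.134/1.19×10^-6 = 2.21×10^5 → turbulent
ε/D = 1.1/134 = 0.00821
Haaland: f = 0.03585
h_f = f(L/D)V²/(2g) = 0.03585·(2480/0.134)·1.964²/(2·9.81) = 130.5 m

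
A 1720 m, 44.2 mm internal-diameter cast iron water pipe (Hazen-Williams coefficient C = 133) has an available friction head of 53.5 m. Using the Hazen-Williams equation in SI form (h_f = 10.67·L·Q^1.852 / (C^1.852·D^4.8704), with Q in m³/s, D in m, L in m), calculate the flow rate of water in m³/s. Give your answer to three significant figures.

Rearranging: Q = [h_f·C^1.852·D^4.8704 / (10.67·L)]^(1/1.852)
Q = [53.5·133^1.852·0.0442^4.8704 / (10.67·1720)]^0.540 = 0.001558 m³/s

Q ≈ 0.00156 m³/s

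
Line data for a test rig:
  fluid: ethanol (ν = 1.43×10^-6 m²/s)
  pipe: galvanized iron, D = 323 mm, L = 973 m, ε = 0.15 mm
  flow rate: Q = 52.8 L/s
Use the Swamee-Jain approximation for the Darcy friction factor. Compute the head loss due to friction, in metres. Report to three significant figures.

V = 4Q/(πD²) = 4·0.0528/(π·0.323²) = 0.6444 m/s
Re = VD/ν = 0.6444·0.323/1.43×10^-6 = 1.46×10^5 → turbulent
ε/D = 0.15/323 = 4.64×10^-4
Swamee-Jain: f = 0.01936
h_f = f(L/D)V²/(2g) = 0.01936·(973/0.323)·0.6444²/(2·9.81) = 1.234 m

h_f ≈ 1.23 m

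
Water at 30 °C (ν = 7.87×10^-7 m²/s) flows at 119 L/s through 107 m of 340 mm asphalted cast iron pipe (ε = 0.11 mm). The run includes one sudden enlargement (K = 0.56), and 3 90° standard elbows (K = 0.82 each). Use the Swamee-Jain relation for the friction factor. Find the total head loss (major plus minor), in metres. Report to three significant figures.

V = 4Q/(πD²) = 1.311 m/s; V²/2g = 0.08756 m
Re = 5.66×10^5, ε/D = 3.24×10^-4 → f = 0.01643 (Swamee-Jain)
Major: h_f = f(L/D)·V²/2g = 0.01643·314.7·0.08756 = 0.4527 m
Minor: ΣK = 3.02; h_m = ΣK·V²/2g = 0.2644 m
Total H_L = 0.4527 + 0.2644 = 0.7171 m

H_L ≈ 0.717 m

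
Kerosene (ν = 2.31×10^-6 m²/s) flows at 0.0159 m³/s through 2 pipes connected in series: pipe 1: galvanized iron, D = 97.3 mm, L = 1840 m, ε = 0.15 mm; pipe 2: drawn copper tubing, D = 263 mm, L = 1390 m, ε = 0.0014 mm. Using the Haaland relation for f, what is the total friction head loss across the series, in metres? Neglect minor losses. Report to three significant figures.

H ≈ 106 m

Pipe 1: V = 2.138 m/s, Re = 9.01×10^4, ε/D = 0.00154, f = 0.02387, h_1 = f(L/D)V²/2g = 105.2 m
Pipe 2: V = 0.2927 m/s, Re = 3.33×10^4, ε/D = 5.32×10^-6, f = 0.02275, h_2 = f(L/D)V²/2g = 0.5250 m
Series → Q common, losses add: H = Σh = 105.7 m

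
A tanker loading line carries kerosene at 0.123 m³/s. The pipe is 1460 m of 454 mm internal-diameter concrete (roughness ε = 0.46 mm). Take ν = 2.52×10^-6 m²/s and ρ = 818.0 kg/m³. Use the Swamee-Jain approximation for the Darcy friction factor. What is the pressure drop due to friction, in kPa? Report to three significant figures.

V = 4Q/(πD²) = 4·0.123/(π·0.454²) = 0.7598 m/s
Re = VD/ν = 0.7598·0.454/2.52×10^-6 = 1.37×10^5 → turbulent
ε/D = 0.46/454 = 0.00101
Swamee-Jain: f = 0.02180
h_f = f(L/D)V²/(2g) = 0.02180·(1460/0.454)·0.7598²/(2·9.81) = 2.063 m
Δp = ρg·h_f = 818.0·9.81·2.063 = 16.55 kPa

Δp ≈ 16.6 kPa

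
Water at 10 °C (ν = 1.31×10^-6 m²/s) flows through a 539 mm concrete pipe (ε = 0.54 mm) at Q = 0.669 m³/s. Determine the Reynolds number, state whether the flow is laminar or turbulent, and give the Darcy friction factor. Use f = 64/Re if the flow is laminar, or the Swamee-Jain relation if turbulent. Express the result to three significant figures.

Re ≈ 1.21×10^6; turbulent; f ≈ 0.0200

V = 4Q/(πD²) = 2.932 m/s
Re = VD/ν = 2.932·0.539/1.31×10^-6 = 1.21×10^6
Re > 4000 → turbulent; ε/D = 0.00100
Swamee-Jain: f = 0.01998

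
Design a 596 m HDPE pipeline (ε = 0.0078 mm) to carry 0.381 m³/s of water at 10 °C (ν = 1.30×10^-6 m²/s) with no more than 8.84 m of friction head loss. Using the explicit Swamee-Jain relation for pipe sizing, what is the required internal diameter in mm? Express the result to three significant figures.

D ≈ 401 mm

Swamee-Jain (Type III): D = 0.66·[ε^1.25·(LQ²/(gh_f))^4.75 + ν·Q^9.4·(L/(gh_f))^5.2]^0.04
LQ²/(gh_f) = 0.9976; L/(gh_f) = 6.873
Term 1 = ε^1.25·(…)^4.75 = 4.08×10^-7; Term 2 = ν·Q^9.4·(…)^5.2 = 3.37×10^-6
D = 0.66·(4.08×10^-7 + 3.37×10^-6)^0.04 = 0.4005 m = 401 mm
Check: V = 3.02 m/s, Re = 9.32×10^5, f = 0.01219, h_f = 8.45 m ≈ 8.84 m ✓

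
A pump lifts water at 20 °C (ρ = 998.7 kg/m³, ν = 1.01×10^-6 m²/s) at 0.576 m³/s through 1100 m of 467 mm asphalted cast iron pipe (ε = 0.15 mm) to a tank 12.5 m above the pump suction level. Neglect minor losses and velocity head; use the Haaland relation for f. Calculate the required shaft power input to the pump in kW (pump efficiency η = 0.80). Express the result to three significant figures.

P_shaft ≈ 237 kW

V = 4Q/(πD²) = 3.363 m/s; Re = 1.55×10^6; ε/D = 3.21×10^-4; f = 0.01559
h_f = f(L/D)V²/2g = 21.16 m
Total head H = z + h_f = 12.5 + 21.16 = 33.66 m
P_hyd = ρgQH = 998.7·9.81·0.576·33.66 = 189.9 kW
P_shaft = P_hyd/η = 189.9/0.80 = 237.4 kW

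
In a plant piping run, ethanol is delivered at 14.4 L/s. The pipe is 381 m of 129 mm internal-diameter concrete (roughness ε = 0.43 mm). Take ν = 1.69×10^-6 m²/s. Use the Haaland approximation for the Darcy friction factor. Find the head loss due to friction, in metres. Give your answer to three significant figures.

h_f ≈ 5.17 m

V = 4Q/(πD²) = 4·0.0144/(π·0.129²) = 1.102 m/s
Re = VD/ν = 1.102·0.129/1.69×10^-6 = 8.41×10^4 → turbulent
ε/D = 0.43/129 = 0.00333
Haaland: f = 0.02830
h_f = f(L/D)V²/(2g) = 0.02830·(381/0.129)·1.102²/(2·9.81) = 5.172 m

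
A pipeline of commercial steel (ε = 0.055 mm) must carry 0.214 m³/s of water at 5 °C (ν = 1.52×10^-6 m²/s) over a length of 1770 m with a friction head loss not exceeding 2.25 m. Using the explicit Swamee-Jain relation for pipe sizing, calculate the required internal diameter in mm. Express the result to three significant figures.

Swamee-Jain (Type III): D = 0.66·[ε^1.25·(LQ²/(gh_f))^4.75 + ν·Q^9.4·(L/(gh_f))^5.2]^0.04
LQ²/(gh_f) = 3.672; L/(gh_f) = 80.19
Term 1 = ε^1.25·(…)^4.75 = 0.00229; Term 2 = ν·Q^9.4·(…)^5.2 = 0.00615
D = 0.66·(0.00229 + 0.00615)^0.04 = 0.5453 m = 545 mm
Check: V = 0.916 m/s, Re = 3.29×10^5, f = 0.01525, h_f = 2.12 m ≈ 2.25 m ✓

D ≈ 545 mm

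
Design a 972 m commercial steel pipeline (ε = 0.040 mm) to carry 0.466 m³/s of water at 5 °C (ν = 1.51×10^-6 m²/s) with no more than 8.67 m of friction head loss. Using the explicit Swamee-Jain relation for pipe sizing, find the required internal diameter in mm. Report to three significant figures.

D ≈ 491 mm

Swamee-Jain (Type III): D = 0.66·[ε^1.25·(LQ²/(gh_f))^4.75 + ν·Q^9.4·(L/(gh_f))^5.2]^0.04
LQ²/(gh_f) = 2.482; L/(gh_f) = 11.43
Term 1 = ε^1.25·(…)^4.75 = 2.39×10^-4; Term 2 = ν·Q^9.4·(…)^5.2 = 3.66×10^-4
D = 0.66·(2.39×10^-4 + 3.66×10^-4)^0.04 = 0.4907 m = 491 mm
Check: V = 2.46 m/s, Re = 8.01×10^5, f = 0.01351, h_f = 8.28 m ≈ 8.67 m ✓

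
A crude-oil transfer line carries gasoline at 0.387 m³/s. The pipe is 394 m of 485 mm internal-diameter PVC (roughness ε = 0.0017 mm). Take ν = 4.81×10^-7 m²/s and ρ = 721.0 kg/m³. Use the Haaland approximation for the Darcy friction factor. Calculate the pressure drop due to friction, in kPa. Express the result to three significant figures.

V = 4Q/(πD²) = 4·0.387/(π·0.485²) = 2.095 m/s
Re = VD/ν = 2.095·0.485/4.81×10^-7 = 2.11×10^6 → turbulent
ε/D = 0.0017/485 = 3.51×10^-6
Haaland: f = 0.01036
h_f = f(L/D)V²/(2g) = 0.01036·(394/0.485)·2.095²/(2·9.81) = 1.882 m
Δp = ρg·h_f = 721.0·9.81·1.882 = 13.31 kPa

Δp ≈ 13.3 kPa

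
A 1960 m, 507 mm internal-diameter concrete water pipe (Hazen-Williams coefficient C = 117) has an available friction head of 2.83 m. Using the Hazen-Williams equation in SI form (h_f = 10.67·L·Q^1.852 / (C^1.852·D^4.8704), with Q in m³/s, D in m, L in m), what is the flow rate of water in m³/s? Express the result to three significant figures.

Rearranging: Q = [h_f·C^1.852·D^4.8704 / (10.67·L)]^(1/1.852)
Q = [2.83·117^1.852·0.507^4.8704 / (10.67·1960)]^0.540 = 0.1598 m³/s

Q ≈ 0.160 m³/s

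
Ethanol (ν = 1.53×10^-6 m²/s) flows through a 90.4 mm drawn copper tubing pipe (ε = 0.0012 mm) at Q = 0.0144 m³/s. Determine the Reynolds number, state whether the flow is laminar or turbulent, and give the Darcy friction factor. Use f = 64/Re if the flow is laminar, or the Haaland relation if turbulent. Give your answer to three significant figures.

Re ≈ 1.33×10^5; turbulent; f ≈ 0.0169

V = 4Q/(πD²) = 2.244 m/s
Re = VD/ν = 2.244·0.0904/1.53×10^-6 = 1.33×10^5
Re > 4000 → turbulent; ε/D = 1.33×10^-5
Haaland: f = 0.01688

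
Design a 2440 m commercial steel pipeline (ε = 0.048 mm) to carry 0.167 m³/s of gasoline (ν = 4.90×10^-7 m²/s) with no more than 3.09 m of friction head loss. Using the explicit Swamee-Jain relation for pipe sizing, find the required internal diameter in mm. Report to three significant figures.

D ≈ 482 mm

Swamee-Jain (Type III): D = 0.66·[ε^1.25·(LQ²/(gh_f))^4.75 + ν·Q^9.4·(L/(gh_f))^5.2]^0.04
LQ²/(gh_f) = 2.245; L/(gh_f) = 80.49
Term 1 = ε^1.25·(…)^4.75 = 1.86×10^-4; Term 2 = ν·Q^9.4·(…)^5.2 = 1.97×10^-4
D = 0.66·(1.86×10^-4 + 1.97×10^-4)^0.04 = 0.4818 m = 482 mm
Check: V = 0.916 m/s, Re = 9.01×10^5, f = 0.01362, h_f = 2.95 m ≈ 3.09 m ✓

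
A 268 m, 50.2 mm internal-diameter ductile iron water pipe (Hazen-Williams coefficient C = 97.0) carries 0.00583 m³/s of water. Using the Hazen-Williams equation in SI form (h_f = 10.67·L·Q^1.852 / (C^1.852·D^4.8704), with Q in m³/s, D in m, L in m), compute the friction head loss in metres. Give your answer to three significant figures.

h_f ≈ 92.7 m

h_f = 10.67·268·0.00583^1.852 / (97.0^1.852·0.0502^4.8704) = 92.66 m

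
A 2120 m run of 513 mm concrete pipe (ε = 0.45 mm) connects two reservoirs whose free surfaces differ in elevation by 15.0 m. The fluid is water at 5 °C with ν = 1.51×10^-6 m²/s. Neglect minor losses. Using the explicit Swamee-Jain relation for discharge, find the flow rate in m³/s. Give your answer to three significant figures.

Swamee-Jain (Type II): Q = -0.965·√(gD⁵h_f/L)·ln[ε/(3.7D) + √(3.17ν²L/(gD³h_f))]
√(gD⁵h_f/L) = √(9.81·0.513⁵·15.0/2120) = 0.04966
ε/(3.7D) = 2.37×10^-4; √(3.17ν²L/(gD³h_f)) = 2.78×10^-5
Q = -0.965·0.04966·ln(2.649×10^-4) = 0.3947 m³/s
Check: V = 1.91 m/s, Re = 6.49×10^5, f = 0.01965, h_f = 15.1 m ≈ 15.0 m ✓

Q ≈ 0.395 m³/s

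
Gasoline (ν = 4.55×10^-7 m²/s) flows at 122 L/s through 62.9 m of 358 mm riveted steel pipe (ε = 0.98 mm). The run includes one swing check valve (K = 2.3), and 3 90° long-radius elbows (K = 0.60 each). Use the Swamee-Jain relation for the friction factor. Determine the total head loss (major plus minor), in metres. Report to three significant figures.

H_L ≈ 0.645 m

V = 4Q/(πD²) = 1.212 m/s; V²/2g = 0.07487 m
Re = 9.54×10^5, ε/D = 0.00274 → f = 0.02573 (Swamee-Jain)
Major: h_f = f(L/D)·V²/2g = 0.02573·175.7·0.07487 = 0.3385 m
Minor: ΣK = 4.10; h_m = ΣK·V²/2g = 0.3070 m
Total H_L = 0.3385 + 0.3070 = 0.6454 m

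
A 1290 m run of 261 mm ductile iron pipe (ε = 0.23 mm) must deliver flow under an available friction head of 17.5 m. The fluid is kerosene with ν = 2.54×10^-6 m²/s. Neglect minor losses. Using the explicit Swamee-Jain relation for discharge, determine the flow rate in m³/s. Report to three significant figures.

Q ≈ 0.0982 m³/s

Swamee-Jain (Type II): Q = -0.965·√(gD⁵h_f/L)·ln[ε/(3.7D) + √(3.17ν²L/(gD³h_f))]
√(gD⁵h_f/L) = √(9.81·0.261⁵·17.5/1290) = 0.01270
ε/(3.7D) = 2.38×10^-4; √(3.17ν²L/(gD³h_f)) = 9.30×10^-5
Q = -0.965·0.01270·ln(3.311×10^-4) = 0.09817 m³/s
Check: V = 1.83 m/s, Re = 1.89×10^5, f = 0.02079, h_f = 17.6 m ≈ 17.5 m ✓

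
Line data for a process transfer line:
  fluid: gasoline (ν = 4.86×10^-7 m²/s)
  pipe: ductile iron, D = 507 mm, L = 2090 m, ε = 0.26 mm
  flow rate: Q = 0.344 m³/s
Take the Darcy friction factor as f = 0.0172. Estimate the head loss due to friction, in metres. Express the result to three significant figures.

V = 4Q/(πD²) = 4·0.344/(π·0.507²) = 1.704 m/s
h_f = f(L/D)V²/(2g) = 0.01720·(2090/0.507)·1.704²/(2·9.81) = 10.49 m

h_f ≈ 10.5 m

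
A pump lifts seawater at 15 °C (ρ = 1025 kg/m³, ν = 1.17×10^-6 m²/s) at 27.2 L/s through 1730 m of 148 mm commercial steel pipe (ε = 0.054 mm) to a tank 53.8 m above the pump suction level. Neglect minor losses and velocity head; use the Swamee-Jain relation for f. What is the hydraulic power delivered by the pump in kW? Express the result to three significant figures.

P_hyd ≈ 22.1 kW

V = 4Q/(πD²) = 1.581 m/s; Re = 2.00×10^5; ε/D = 3.65×10^-4; f = 0.01818
h_f = f(L/D)V²/2g = 27.08 m
Total head H = z + h_f = 53.8 + 27.08 = 80.88 m
P_hyd = ρgQH = 1025·9.81·0.0272·80.88 = 22.12 kW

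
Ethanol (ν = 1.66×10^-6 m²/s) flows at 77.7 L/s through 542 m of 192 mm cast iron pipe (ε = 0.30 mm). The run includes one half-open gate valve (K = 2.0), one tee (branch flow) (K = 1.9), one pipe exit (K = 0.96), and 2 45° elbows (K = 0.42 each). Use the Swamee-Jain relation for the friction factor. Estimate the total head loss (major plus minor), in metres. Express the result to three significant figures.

H_L ≈ 25.7 m

V = 4Q/(πD²) = 2.684 m/s; V²/2g = 0.3671 m
Re = 3.10×10^5, ε/D = 0.00156 → f = 0.02279 (Swamee-Jain)
Major: h_f = f(L/D)·V²/2g = 0.02279·2823·0.3671 = 23.62 m
Minor: ΣK = 5.70; h_m = ΣK·V²/2g = 2.092 m
Total H_L = 23.62 + 2.092 = 25.71 m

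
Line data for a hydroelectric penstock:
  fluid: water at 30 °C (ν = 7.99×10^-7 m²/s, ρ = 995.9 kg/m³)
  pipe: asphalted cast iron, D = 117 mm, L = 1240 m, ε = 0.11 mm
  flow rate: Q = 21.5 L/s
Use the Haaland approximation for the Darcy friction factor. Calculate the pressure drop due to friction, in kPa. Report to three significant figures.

V = 4Q/(πD²) = 4·0.0215/(π·0.117²) = 2.000 m/s
Re = VD/ν = 2.000·0.117/7.99×10^-7 = 2.93×10^5 → turbulent
ε/D = 0.11/117 = 9.40×10^-4
Haaland: f = 0.02029
h_f = f(L/D)V²/(2g) = 0.02029·(1240/0.117)·2.000²/(2·9.81) = 43.83 m
Δp = ρg·h_f = 995.9·9.81·43.83 = 428.2 kPa

Δp ≈ 428 kPa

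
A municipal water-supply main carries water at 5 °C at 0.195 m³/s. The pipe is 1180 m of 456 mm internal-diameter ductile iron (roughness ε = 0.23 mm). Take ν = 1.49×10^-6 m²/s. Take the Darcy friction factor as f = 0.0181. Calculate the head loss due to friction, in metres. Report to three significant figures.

h_f ≈ 3.40 m

V = 4Q/(πD²) = 4·0.195/(π·0.456²) = 1.194 m/s
h_f = f(L/D)V²/(2g) = 0.01810·(1180/0.456)·1.194²/(2·9.81) = 3.404 m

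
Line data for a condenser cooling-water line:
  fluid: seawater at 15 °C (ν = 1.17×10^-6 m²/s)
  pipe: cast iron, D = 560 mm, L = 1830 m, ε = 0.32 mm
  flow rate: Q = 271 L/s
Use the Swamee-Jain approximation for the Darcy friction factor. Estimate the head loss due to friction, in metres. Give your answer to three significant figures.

V = 4Q/(πD²) = 4·0.271/(π·0.560²) = 1.100 m/s
Re = VD/ν = 1.100·0.560/1.17×10^-6 = 5.27×10^5 → turbulent
ε/D = 0.32/560 = 5.71×10^-4
Swamee-Jain: f = 0.01817
h_f = f(L/D)V²/(2g) = 0.01817·(1830/0.560)·1.100²/(2·9.81) = 3.663 m

h_f ≈ 3.66 m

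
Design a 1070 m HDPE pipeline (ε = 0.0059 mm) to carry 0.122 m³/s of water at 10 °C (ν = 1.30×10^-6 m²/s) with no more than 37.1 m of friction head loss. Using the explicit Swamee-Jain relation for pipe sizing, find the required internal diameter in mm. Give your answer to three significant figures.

Swamee-Jain (Type III): D = 0.66·[ε^1.25·(LQ²/(gh_f))^4.75 + ν·Q^9.4·(L/(gh_f))^5.2]^0.04
LQ²/(gh_f) = 0.04376; L/(gh_f) = 2.940
Term 1 = ε^1.25·(…)^4.75 = 1.02×10^-13; Term 2 = ν·Q^9.4·(…)^5.2 = 9.14×10^-13
D = 0.66·(1.02×10^-13 + 9.14×10^-13)^0.04 = 0.2187 m = 219 mm
Check: V = 3.25 m/s, Re = 5.46×10^5, f = 0.01333, h_f = 35.1 m ≈ 37.1 m ✓

D ≈ 219 mm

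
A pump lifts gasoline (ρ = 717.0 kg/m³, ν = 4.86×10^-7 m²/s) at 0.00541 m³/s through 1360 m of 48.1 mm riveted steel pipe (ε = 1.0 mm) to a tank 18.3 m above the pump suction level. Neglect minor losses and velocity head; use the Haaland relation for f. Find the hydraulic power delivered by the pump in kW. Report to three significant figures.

V = 4Q/(πD²) = 2.977 m/s; Re = 2.95×10^5; ε/D = 0.0208; f = 0.04959
h_f = f(L/D)V²/2g = 633.5 m
Total head H = z + h_f = 18.3 + 633.5 = 651.8 m
P_hyd = ρgQH = 717.0·9.81·0.00541·651.8 = 24.80 kW

P_hyd ≈ 24.8 kW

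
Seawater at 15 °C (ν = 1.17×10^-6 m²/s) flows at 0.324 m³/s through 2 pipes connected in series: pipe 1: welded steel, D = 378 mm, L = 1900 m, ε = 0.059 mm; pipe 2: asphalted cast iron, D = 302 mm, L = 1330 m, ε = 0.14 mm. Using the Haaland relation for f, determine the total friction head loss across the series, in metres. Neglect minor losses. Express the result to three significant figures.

H ≈ 108 m

Pipe 1: V = 2.887 m/s, Re = 9.33×10^5, ε/D = 1.56×10^-4, f = 0.01415, h_1 = f(L/D)V²/2g = 30.21 m
Pipe 2: V = 4.523 m/s, Re = 1.17×10^6, ε/D = 4.64×10^-4, f = 0.01685, h_2 = f(L/D)V²/2g = 77.39 m
Series → Q common, losses add: H = Σh = 107.6 m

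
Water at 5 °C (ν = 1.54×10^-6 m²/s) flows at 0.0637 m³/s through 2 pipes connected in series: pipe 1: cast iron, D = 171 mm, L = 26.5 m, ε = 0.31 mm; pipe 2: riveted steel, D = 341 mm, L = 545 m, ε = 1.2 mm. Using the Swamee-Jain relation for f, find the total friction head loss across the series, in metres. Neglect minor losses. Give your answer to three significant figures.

H ≈ 2.56 m

Pipe 1: V = 2.774 m/s, Re = 3.08×10^5, ε/D = 0.00181, f = 0.02360, h_1 = f(L/D)V²/2g = 1.434 m
Pipe 2: V = 0.6975 m/s, Re = 1.54×10^5, ε/D = 0.00352, f = 0.02836, h_2 = f(L/D)V²/2g = 1.124 m
Series → Q common, losses add: H = Σh = 2.558 m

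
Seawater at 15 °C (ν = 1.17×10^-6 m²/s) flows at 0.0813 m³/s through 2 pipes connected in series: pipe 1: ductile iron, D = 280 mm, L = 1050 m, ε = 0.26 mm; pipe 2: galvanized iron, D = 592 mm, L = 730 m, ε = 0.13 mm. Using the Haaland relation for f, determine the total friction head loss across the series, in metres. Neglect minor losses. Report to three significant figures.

Pipe 1: V = 1.320 m/s, Re = 3.16×10^5, ε/D = 9.29×10^-4, f = 0.02018, h_1 = f(L/D)V²/2g = 6.722 m
Pipe 2: V = 0.2954 m/s, Re = 1.49×10^5, ε/D = 2.20×10^-4, f = 0.01769, h_2 = f(L/D)V²/2g = 0.09699 m
Series → Q common, losses add: H = Σh = 6.819 m

H ≈ 6.82 m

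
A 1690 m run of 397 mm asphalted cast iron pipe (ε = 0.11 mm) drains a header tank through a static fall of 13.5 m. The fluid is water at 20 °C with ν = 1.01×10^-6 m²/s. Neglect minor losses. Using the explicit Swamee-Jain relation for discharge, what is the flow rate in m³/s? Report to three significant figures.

Swamee-Jain (Type II): Q = -0.965·√(gD⁵h_f/L)·ln[ε/(3.7D) + √(3.17ν²L/(gD³h_f))]
√(gD⁵h_f/L) = √(9.81·0.397⁵·13.5/1690) = 0.02780
ε/(3.7D) = 7.49×10^-5; √(3.17ν²L/(gD³h_f)) = 2.57×10^-5
Q = -0.965·0.02780·ln(1.006×10^-4) = 0.2469 m³/s
Check: V = 1.99 m/s, Re = 7.84×10^5, f = 0.01574, h_f = 13.6 m ≈ 13.5 m ✓

Q ≈ 0.247 m³/s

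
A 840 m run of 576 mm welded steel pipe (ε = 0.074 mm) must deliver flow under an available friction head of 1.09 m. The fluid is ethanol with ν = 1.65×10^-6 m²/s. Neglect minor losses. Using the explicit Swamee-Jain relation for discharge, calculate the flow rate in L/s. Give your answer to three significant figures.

Q ≈ 254 L/s

Swamee-Jain (Type II): Q = -0.965·√(gD⁵h_f/L)·ln[ε/(3.7D) + √(3.17ν²L/(gD³h_f))]
√(gD⁵h_f/L) = √(9.81·0.576⁵·1.09/840) = 0.02841
ε/(3.7D) = 3.47×10^-5; √(3.17ν²L/(gD³h_f)) = 5.96×10^-5
Q = -0.965·0.02841·ln(9.428×10^-5) = 0.2541 m³/s
Check: V = 0.975 m/s, Re = 3.40×10^5, f = 0.01545, h_f = 1.09 m ≈ 1.09 m ✓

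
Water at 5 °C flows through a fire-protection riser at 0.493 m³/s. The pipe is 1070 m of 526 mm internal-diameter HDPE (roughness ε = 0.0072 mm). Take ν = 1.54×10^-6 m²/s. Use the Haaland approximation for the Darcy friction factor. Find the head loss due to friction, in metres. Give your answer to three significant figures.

h_f ≈ 6.57 m

V = 4Q/(πD²) = 4·0.493/(π·0.526²) = 2.269 m/s
Re = VD/ν = 2.269·0.526/1.54×10^-6 = 7.75×10^5 → turbulent
ε/D = 0.0072/526 = 1.37×10^-5
Haaland: f = 0.01231
h_f = f(L/D)V²/(2g) = 0.01231·(1070/0.526)·2.269²/(2·9.81) = 6.570 m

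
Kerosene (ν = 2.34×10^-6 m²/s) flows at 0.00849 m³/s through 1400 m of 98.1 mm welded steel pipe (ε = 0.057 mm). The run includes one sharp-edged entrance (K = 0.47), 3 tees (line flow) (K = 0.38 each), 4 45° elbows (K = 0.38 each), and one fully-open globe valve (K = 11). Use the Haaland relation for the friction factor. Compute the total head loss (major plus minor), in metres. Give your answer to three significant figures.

H_L ≈ 21.8 m

V = 4Q/(πD²) = 1.123 m/s; V²/2g = 0.06431 m
Re = 4.71×10^4, ε/D = 5.81×10^-4 → f = 0.02273 (Haaland)
Major: h_f = f(L/D)·V²/2g = 0.02273·14271·0.06431 = 20.86 m
Minor: ΣK = 14.1; h_m = ΣK·V²/2g = 0.9087 m
Total H_L = 20.86 + 0.9087 = 21.77 m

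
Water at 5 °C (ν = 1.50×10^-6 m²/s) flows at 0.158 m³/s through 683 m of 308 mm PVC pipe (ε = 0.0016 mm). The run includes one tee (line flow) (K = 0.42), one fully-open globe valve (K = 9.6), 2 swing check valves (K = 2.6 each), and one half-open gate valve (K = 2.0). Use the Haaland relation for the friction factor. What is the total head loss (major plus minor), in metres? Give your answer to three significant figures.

H_L ≈ 10.8 m

V = 4Q/(πD²) = 2.121 m/s; V²/2g = 0.2292 m
Re = 4.35×10^5, ε/D = 5.19×10^-6 → f = 0.01344 (Haaland)
Major: h_f = f(L/D)·V²/2g = 0.01344·2218·0.2292 = 6.833 m
Minor: ΣK = 17.2; h_m = ΣK·V²/2g = 3.947 m
Total H_L = 6.833 + 3.947 = 10.78 m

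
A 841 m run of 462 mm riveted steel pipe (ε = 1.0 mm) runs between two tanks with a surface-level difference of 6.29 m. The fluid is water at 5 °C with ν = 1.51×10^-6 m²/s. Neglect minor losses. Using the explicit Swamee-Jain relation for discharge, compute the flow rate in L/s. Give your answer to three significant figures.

Swamee-Jain (Type II): Q = -0.965·√(gD⁵h_f/L)·ln[ε/(3.7D) + √(3.17ν²L/(gD³h_f))]
√(gD⁵h_f/L) = √(9.81·0.462⁵·6.29/841) = 0.03930
ε/(3.7D) = 5.85×10^-4; √(3.17ν²L/(gD³h_f)) = 3.16×10^-5
Q = -0.965·0.03930·ln(6.166×10^-4) = 0.2803 m³/s
Check: V = 1.67 m/s, Re = 5.12×10^5, f = 0.02437, h_f = 6.32 m ≈ 6.29 m ✓

Q ≈ 280 L/s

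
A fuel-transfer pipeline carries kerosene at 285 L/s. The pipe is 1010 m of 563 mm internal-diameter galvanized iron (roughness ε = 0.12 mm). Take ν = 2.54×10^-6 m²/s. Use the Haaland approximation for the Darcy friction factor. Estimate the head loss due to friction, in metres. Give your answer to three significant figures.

V = 4Q/(πD²) = 4·0.285/(π·0.563²) = 1.145 m/s
Re = VD/ν = 1.145·0.563/2.54×10^-6 = 2.54×10^5 → turbulent
ε/D = 0.12/563 = 2.13×10^-4
Haaland: f = 0.01647
h_f = f(L/D)V²/(2g) = 0.01647·(1010/0.563)·1.145²/(2·9.81) = 1.974 m

h_f ≈ 1.97 m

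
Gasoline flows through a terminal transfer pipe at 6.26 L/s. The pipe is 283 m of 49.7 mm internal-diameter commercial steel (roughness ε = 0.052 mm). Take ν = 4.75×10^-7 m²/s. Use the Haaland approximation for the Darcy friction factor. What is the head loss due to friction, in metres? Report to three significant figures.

V = 4Q/(πD²) = 4·0.00626/(π·0.0497²) = 3.227 m/s
Re = VD/ν = 3.227·0.0497/4.75×10^-7 = 3.38×10^5 → turbulent
ε/D = 0.052/49.7 = 0.00105
Haaland: f = 0.02063
h_f = f(L/D)V²/(2g) = 0.02063·(283/0.0497)·3.227²/(2·9.81) = 62.34 m

h_f ≈ 62.3 m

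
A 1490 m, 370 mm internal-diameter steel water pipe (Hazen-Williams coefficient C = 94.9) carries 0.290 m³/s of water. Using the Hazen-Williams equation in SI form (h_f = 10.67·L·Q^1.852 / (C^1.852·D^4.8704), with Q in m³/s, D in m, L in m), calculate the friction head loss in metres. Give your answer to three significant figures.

h_f = 10.67·1490·0.290^1.852 / (94.9^1.852·0.370^4.8704) = 44.35 m

h_f ≈ 44.3 m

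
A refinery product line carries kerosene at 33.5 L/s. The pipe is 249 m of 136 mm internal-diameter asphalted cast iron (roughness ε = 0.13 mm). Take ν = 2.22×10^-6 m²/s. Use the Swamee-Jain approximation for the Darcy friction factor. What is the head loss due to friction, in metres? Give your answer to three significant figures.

h_f ≈ 10.7 m

V = 4Q/(πD²) = 4·0.0335/(π·0.136²) = 2.306 m/s
Re = VD/ν = 2.306·0.136/2.22×10^-6 = 1.41×10^5 → turbulent
ε/D = 0.13/136 = 9.56×10^-4
Swamee-Jain: f = 0.02153
h_f = f(L/D)V²/(2g) = 0.02153·(249/0.136)·2.306²/(2·9.81) = 10.69 m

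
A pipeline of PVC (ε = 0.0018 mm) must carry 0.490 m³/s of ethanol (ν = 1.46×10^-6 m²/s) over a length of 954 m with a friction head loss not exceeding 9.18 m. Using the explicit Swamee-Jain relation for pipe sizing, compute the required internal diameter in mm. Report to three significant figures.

Swamee-Jain (Type III): D = 0.66·[ε^1.25·(LQ²/(gh_f))^4.75 + ν·Q^9.4·(L/(gh_f))^5.2]^0.04
LQ²/(gh_f) = 2.543; L/(gh_f) = 10.59
Term 1 = ε^1.25·(…)^4.75 = 5.56×10^-6; Term 2 = ν·Q^9.4·(…)^5.2 = 3.82×10^-4
D = 0.66·(5.56×10^-6 + 3.82×10^-4)^0.04 = 0.4820 m = 482 mm
Check: V = 2.68 m/s, Re = 8.86×10^5, f = 0.01193, h_f = 8.68 m ≈ 9.18 m ✓

D ≈ 482 mm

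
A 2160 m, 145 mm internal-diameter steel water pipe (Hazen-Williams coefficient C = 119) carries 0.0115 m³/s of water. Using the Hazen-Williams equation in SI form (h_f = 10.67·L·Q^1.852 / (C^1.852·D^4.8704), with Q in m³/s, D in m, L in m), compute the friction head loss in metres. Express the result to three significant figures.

h_f ≈ 10.3 m

h_f = 10.67·2160·0.0115^1.852 / (119^1.852·0.145^4.8704) = 10.27 m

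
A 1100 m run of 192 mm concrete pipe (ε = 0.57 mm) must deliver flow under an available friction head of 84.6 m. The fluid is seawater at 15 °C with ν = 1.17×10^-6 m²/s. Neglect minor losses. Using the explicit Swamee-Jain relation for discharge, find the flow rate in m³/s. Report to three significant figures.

Q ≈ 0.0960 m³/s

Swamee-Jain (Type II): Q = -0.965·√(gD⁵h_f/L)·ln[ε/(3.7D) + √(3.17ν²L/(gD³h_f))]
√(gD⁵h_f/L) = √(9.81·0.192⁵·84.6/1100) = 0.01403
ε/(3.7D) = 8.02×10^-4; √(3.17ν²L/(gD³h_f)) = 2.85×10^-5
Q = -0.965·0.01403·ln(8.309×10^-4) = 0.09604 m³/s
Check: V = 3.32 m/s, Re = 5.44×10^5, f = 0.02644, h_f = 85.0 m ≈ 84.6 m ✓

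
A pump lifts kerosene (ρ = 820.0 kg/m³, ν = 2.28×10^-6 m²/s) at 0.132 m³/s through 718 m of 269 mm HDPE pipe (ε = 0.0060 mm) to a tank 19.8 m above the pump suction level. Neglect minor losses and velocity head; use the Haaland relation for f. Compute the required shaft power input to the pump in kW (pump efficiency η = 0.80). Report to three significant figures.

P_shaft ≈ 40.7 kW

V = 4Q/(πD²) = 2.323 m/s; Re = 2.74×10^5; ε/D = 2.23×10^-5; f = 0.01476
h_f = f(L/D)V²/2g = 10.84 m
Total head H = z + h_f = 19.8 + 10.84 = 30.64 m
P_hyd = ρgQH = 820.0·9.81·0.132·30.64 = 32.53 kW
P_shaft = P_hyd/η = 32.53/0.80 = 40.66 kW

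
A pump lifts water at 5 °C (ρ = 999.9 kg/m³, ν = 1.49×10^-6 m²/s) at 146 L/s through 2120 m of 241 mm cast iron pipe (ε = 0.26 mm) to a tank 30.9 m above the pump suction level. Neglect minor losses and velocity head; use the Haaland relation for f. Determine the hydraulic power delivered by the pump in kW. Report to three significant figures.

P_hyd ≈ 179 kW

V = 4Q/(πD²) = 3.201 m/s; Re = 5.18×10^5; ε/D = 0.00108; f = 0.02052
h_f = f(L/D)V²/2g = 94.26 m
Total head H = z + h_f = 30.9 + 94.26 = 125.2 m
P_hyd = ρgQH = 999.9·9.81·0.146·125.2 = 179.2 kW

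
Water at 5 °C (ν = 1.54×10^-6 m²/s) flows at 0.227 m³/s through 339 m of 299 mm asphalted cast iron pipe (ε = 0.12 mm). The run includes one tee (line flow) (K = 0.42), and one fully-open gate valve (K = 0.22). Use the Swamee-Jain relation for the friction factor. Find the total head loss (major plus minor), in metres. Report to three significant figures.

H_L ≈ 10.6 m

V = 4Q/(πD²) = 3.233 m/s; V²/2g = 0.5327 m
Re = 6.28×10^5, ε/D = 4.01×10^-4 → f = 0.01692 (Swamee-Jain)
Major: h_f = f(L/D)·V²/2g = 0.01692·1134·0.5327 = 10.22 m
Minor: ΣK = 0.640; h_m = ΣK·V²/2g = 0.3409 m
Total H_L = 10.22 + 0.3409 = 10.56 m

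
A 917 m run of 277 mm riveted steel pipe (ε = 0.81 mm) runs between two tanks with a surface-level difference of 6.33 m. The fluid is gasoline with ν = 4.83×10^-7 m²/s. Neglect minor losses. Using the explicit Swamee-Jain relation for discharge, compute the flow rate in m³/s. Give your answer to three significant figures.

Swamee-Jain (Type II): Q = -0.965·√(gD⁵h_f/L)·ln[ε/(3.7D) + √(3.17ν²L/(gD³h_f))]
√(gD⁵h_f/L) = √(9.81·0.277⁵·6.33/917) = 0.01051
ε/(3.7D) = 7.90×10^-4; √(3.17ν²L/(gD³h_f)) = 2.27×10^-5
Q = -0.965·0.01051·ln(8.130×10^-4) = 0.07215 m³/s
Check: V = 1.20 m/s, Re = 6.87×10^5, f = 0.02627, h_f = 6.35 m ≈ 6.33 m ✓

Q ≈ 0.0722 m³/s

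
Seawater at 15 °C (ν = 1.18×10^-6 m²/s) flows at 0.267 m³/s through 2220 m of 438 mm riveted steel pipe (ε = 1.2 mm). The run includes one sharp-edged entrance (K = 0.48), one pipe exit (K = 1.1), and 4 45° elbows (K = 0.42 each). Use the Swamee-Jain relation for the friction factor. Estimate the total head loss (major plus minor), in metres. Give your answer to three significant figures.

V = 4Q/(πD²) = 1.772 m/s; V²/2g = 0.1600 m
Re = 6.58×10^5, ε/D = 0.00274 → f = 0.02582 (Swamee-Jain)
Major: h_f = f(L/D)·V²/2g = 0.02582·5068·0.1600 = 20.95 m
Minor: ΣK = 3.26; h_m = ΣK·V²/2g = 0.5218 m
Total H_L = 20.95 + 0.5218 = 21.47 m

H_L ≈ 21.5 m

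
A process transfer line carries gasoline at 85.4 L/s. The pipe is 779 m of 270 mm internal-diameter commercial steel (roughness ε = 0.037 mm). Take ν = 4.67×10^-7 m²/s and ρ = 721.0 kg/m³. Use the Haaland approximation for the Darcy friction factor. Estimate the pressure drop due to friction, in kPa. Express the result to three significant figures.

V = 4Q/(πD²) = 4·0.0854/(π·0.270²) = 1.492 m/s
Re = VD/ν = 1.492·0.270/4.67×10^-7 = 8.62×10^5 → turbulent
ε/D = 0.037/270 = 1.37×10^-4
Haaland: f = 0.01399
h_f = f(L/D)V²/(2g) = 0.01399·(779/0.270)·1.492²/(2·9.81) = 4.575 m
Δp = ρg·h_f = 721.0·9.81·4.575 = 32.36 kPa

Δp ≈ 32.4 kPa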